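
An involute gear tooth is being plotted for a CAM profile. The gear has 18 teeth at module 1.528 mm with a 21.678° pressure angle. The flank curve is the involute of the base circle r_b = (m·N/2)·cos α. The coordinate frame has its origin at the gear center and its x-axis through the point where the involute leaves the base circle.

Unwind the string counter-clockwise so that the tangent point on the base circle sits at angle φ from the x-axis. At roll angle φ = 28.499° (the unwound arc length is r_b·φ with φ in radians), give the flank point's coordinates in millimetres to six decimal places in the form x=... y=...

x=14.263800 y=0.511360

pitch radius r_p = m·N/2 = 1.528·18/2 = 13.752000
base radius r_b = r_p·cos α = 13.752000·cos 21.678° = 12.779383
roll angle φ = 28.499° = 0.49740138 rad
x = r_b·(cos φ + φ·sin φ) = 12.779383·(0.87882544 + 0.49740138·0.47714342) = 14.263800
y = r_b·(sin φ − φ·cos φ) = 12.779383·(0.47714342 − 0.49740138·0.87882544) = 0.511360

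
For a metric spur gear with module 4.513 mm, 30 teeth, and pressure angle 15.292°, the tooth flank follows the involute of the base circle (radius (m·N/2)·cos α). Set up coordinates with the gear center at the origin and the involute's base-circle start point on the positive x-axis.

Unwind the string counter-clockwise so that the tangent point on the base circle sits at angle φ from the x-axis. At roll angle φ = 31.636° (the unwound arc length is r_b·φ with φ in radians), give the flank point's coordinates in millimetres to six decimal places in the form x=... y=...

pitch radius r_p = m·N/2 = 4.513·30/2 = 67.695000
base radius r_b = r_p·cos α = 67.695000·cos 15.292° = 65.298208
roll angle φ = 31.636° = 0.55215236 rad
x = r_b·(cos φ + φ·sin φ) = 65.298208·(0.85139754 + 0.55215236·0.52452096) = 74.506106
y = r_b·(sin φ − φ·cos φ) = 65.298208·(0.52452096 − 0.55215236·0.85139754) = 3.553515

x=74.506106 y=3.553515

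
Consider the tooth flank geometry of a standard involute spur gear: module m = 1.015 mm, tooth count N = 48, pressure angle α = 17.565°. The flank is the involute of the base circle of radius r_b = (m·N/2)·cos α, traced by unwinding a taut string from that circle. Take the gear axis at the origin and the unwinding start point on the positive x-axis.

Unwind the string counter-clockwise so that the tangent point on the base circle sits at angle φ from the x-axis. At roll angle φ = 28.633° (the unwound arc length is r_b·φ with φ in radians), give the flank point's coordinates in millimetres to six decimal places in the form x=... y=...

x=25.945665 y=0.942253

pitch radius r_p = m·N/2 = 1.015·48/2 = 24.360000
base radius r_b = r_p·cos α = 24.360000·cos 17.565° = 23.224220
roll angle φ = 28.633° = 0.49974012 rad
x = r_b·(cos φ + φ·sin φ) = 23.224220·(0.87770712 + 0.49974012·0.47919746) = 25.945665
y = r_b·(sin φ − φ·cos φ) = 23.224220·(0.47919746 − 0.49974012·0.87770712) = 0.942253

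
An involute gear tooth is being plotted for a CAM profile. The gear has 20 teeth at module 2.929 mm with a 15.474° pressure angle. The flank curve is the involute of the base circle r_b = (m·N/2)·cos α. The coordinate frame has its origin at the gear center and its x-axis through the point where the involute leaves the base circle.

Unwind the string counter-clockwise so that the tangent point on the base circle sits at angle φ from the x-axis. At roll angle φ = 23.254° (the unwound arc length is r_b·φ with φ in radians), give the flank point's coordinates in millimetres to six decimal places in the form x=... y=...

x=30.458319 y=0.618754

pitch radius r_p = m·N/2 = 2.929·20/2 = 29.290000
base radius r_b = r_p·cos α = 29.290000·cos 15.474° = 28.228285
roll angle φ = 23.254° = 0.40585886 rad
x = r_b·(cos φ + φ·sin φ) = 28.228285·(0.91876365 + 0.40585886·0.39480800) = 30.458319
y = r_b·(sin φ − φ·cos φ) = 28.228285·(0.39480800 − 0.40585886·0.91876365) = 0.618754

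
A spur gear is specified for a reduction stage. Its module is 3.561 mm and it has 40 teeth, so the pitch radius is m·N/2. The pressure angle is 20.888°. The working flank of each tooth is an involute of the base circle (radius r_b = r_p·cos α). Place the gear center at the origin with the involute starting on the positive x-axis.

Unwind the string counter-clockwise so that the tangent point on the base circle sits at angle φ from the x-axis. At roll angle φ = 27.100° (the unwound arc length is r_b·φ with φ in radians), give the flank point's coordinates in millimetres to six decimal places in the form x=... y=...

pitch radius r_p = m·N/2 = 3.561·40/2 = 71.220000
base radius r_b = r_p·cos α = 71.220000·cos 20.888° = 66.539362
roll angle φ = 27.100° = 0.47298423 rad
x = r_b·(cos φ + φ·sin φ) = 66.539362·(0.89021280 + 0.47298423·0.45554491) = 73.571133
y = r_b·(sin φ − φ·cos φ) = 66.539362·(0.45554491 − 0.47298423·0.89021280) = 2.294829

x=73.571133 y=2.294829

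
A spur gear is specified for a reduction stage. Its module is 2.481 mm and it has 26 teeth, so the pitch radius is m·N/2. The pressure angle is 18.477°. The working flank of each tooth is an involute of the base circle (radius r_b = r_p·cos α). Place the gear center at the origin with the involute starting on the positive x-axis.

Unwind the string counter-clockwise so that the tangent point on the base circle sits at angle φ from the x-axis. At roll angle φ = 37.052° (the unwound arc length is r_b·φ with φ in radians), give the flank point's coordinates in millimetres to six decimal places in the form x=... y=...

pitch radius r_p = m·N/2 = 2.481·26/2 = 32.253000
base radius r_b = r_p·cos α = 32.253000·cos 18.477° = 30.590389
roll angle φ = 37.052° = 0.64667939 rad
x = r_b·(cos φ + φ·sin φ) = 30.590389·(0.79808899 + 0.64667939·0.60253959) = 36.333395
y = r_b·(sin φ − φ·cos φ) = 30.590389·(0.60253959 − 0.64667939·0.79808899) = 2.643985

x=36.333395 y=2.643985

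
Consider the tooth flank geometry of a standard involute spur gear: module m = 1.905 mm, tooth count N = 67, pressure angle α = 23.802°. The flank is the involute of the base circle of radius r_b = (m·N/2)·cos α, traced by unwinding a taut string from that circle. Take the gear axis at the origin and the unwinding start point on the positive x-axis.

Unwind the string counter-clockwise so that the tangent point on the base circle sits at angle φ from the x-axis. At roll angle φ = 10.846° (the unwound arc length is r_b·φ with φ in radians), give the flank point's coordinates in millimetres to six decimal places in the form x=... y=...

x=59.426348 y=0.131552

pitch radius r_p = m·N/2 = 1.905·67/2 = 63.817500
base radius r_b = r_p·cos α = 63.817500·cos 23.802° = 58.389540
roll angle φ = 10.846° = 0.18929841 rad
x = r_b·(cos φ + φ·sin φ) = 58.389540·(0.98213649 + 0.18929841·0.18816988) = 59.426348
y = r_b·(sin φ − φ·cos φ) = 58.389540·(0.18816988 − 0.18929841·0.98213649) = 0.131552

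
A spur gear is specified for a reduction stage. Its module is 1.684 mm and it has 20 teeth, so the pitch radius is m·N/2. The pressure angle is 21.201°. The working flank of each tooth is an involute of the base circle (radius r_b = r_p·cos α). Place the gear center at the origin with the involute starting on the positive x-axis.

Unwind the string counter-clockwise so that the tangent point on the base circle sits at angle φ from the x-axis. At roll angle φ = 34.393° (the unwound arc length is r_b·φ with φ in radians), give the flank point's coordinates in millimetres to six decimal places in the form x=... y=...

pitch radius r_p = m·N/2 = 1.684·20/2 = 16.840000
base radius r_b = r_p·cos α = 16.840000·cos 21.201° = 15.700227
roll angle φ = 34.393° = 0.60027109 rad
x = r_b·(cos φ + φ·sin φ) = 15.700227·(0.82518252 + 0.60027109·0.56486619) = 18.279073
y = r_b·(sin φ − φ·cos φ) = 15.700227·(0.56486619 − 0.60027109·0.82518252) = 1.091684

x=18.279073 y=1.091684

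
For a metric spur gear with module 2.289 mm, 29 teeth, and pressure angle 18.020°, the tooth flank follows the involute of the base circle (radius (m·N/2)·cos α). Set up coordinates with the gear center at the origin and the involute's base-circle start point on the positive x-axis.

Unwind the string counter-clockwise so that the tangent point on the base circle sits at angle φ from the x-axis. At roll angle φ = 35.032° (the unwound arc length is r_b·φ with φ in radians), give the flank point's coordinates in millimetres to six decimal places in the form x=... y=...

x=36.922064 y=2.316078

pitch radius r_p = m·N/2 = 2.289·29/2 = 33.190500
base radius r_b = r_p·cos α = 33.190500·cos 18.020° = 31.562459
roll angle φ = 35.032° = 0.61142374 rad
x = r_b·(cos φ + φ·sin φ) = 31.562459·(0.81883157 + 0.61142374·0.57403385) = 36.922064
y = r_b·(sin φ − φ·cos φ) = 31.562459·(0.57403385 − 0.61142374·0.81883157) = 2.316078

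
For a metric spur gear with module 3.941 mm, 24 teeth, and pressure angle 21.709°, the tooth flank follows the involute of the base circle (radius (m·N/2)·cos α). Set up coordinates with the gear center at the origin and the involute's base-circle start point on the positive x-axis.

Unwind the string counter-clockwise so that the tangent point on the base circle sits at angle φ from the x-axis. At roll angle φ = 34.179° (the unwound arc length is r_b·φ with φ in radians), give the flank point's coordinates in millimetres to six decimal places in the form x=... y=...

x=51.073669 y=2.999806

pitch radius r_p = m·N/2 = 3.941·24/2 = 47.292000
base radius r_b = r_p·cos α = 47.292000·cos 21.709° = 43.937790
roll angle φ = 34.179° = 0.59653609 rad
x = r_b·(cos φ + φ·sin φ) = 43.937790·(0.82728653 + 0.59653609·0.56178020) = 51.073669
y = r_b·(sin φ − φ·cos φ) = 43.937790·(0.56178020 − 0.59653609·0.82728653) = 2.999806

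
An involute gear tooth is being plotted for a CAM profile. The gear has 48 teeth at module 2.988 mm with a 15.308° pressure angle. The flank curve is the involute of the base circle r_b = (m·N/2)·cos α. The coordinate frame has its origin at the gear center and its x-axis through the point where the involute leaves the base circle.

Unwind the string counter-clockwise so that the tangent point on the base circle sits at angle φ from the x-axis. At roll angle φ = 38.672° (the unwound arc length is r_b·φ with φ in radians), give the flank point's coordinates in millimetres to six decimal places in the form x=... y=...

x=83.173346 y=6.771560

pitch radius r_p = m·N/2 = 2.988·48/2 = 71.712000
base radius r_b = r_p·cos α = 71.712000·cos 15.308° = 69.167699
roll angle φ = 38.672° = 0.67495373 rad
x = r_b·(cos φ + φ·sin φ) = 69.167699·(0.78073587 + 0.67495373·0.62486119) = 83.173346
y = r_b·(sin φ − φ·cos φ) = 69.167699·(0.62486119 − 0.67495373·0.78073587) = 6.771560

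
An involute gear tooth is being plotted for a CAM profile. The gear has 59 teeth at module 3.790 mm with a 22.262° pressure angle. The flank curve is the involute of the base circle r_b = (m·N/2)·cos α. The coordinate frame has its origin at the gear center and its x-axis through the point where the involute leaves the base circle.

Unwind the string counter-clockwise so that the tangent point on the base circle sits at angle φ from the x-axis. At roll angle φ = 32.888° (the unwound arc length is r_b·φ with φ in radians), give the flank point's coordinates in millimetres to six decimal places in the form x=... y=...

x=119.138474 y=6.310525

pitch radius r_p = m·N/2 = 3.790·59/2 = 111.805000
base radius r_b = r_p·cos α = 111.805000·cos 22.262° = 103.471187
roll angle φ = 32.888° = 0.57400388 rad
x = r_b·(cos φ + φ·sin φ) = 103.471187·(0.83973361 + 0.57400388·0.54299859) = 119.138474
y = r_b·(sin φ − φ·cos φ) = 103.471187·(0.54299859 − 0.57400388·0.83973361) = 6.310525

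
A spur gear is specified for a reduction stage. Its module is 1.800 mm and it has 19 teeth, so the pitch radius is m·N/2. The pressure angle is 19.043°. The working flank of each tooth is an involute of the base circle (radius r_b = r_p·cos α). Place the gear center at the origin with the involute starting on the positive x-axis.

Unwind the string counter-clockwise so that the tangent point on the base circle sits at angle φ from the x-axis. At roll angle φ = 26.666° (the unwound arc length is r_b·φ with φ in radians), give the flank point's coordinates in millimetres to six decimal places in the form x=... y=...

pitch radius r_p = m·N/2 = 1.800·19/2 = 17.100000
base radius r_b = r_p·cos α = 17.100000·cos 19.043° = 16.164185
roll angle φ = 26.666° = 0.46540950 rad
x = r_b·(cos φ + φ·sin φ) = 16.164185·(0.89363786 + 0.46540950·0.44878878) = 17.821150
y = r_b·(sin φ − φ·cos φ) = 16.164185·(0.44878878 − 0.46540950·0.89363786) = 0.531498

x=17.821150 y=0.531498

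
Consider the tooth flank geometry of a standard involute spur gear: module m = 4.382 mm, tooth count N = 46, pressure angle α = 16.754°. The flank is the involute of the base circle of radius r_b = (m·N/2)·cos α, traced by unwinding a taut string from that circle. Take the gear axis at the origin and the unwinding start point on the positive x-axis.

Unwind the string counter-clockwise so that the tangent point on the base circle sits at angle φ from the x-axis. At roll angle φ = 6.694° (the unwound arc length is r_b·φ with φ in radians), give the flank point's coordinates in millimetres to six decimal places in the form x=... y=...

pitch radius r_p = m·N/2 = 4.382·46/2 = 100.786000
base radius r_b = r_p·cos α = 100.786000·cos 16.754° = 96.507759
roll angle φ = 6.694° = 0.11683234 rad
x = r_b·(cos φ + φ·sin φ) = 96.507759·(0.99318286 + 0.11683234·0.11656673) = 97.164169
y = r_b·(sin φ − φ·cos φ) = 96.507759·(0.11656673 − 0.11683234·0.99318286) = 0.051232

x=97.164169 y=0.051232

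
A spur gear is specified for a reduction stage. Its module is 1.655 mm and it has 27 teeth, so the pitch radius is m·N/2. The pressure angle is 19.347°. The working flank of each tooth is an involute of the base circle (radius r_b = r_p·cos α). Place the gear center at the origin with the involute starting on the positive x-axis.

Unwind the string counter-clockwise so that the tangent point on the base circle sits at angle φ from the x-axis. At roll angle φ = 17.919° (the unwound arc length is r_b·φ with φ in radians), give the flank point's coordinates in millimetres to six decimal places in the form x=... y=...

x=22.086690 y=0.212856

pitch radius r_p = m·N/2 = 1.655·27/2 = 22.342500
base radius r_b = r_p·cos α = 22.342500·cos 19.347° = 21.080808
roll angle φ = 17.919° = 0.31274555 rad
x = r_b·(cos φ + φ·sin φ) = 21.080808·(0.95149243 + 0.31274555·0.30767216) = 22.086690
y = r_b·(sin φ − φ·cos φ) = 21.080808·(0.30767216 − 0.31274555·0.95149243) = 0.212856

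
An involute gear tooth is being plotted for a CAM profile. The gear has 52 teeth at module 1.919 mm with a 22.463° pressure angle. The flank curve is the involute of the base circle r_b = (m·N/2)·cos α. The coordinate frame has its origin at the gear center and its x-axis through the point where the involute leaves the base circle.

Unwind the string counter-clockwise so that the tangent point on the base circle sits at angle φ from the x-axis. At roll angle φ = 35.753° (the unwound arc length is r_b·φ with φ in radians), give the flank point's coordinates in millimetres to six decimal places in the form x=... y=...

pitch radius r_p = m·N/2 = 1.919·52/2 = 49.894000
base radius r_b = r_p·cos α = 49.894000·cos 22.463° = 46.108366
roll angle φ = 35.753° = 0.62400757 rad
x = r_b·(cos φ + φ·sin φ) = 46.108366·(0.81154339 + 0.62400757·0.58429216) = 54.230176
y = r_b·(sin φ − φ·cos φ) = 46.108366·(0.58429216 − 0.62400757·0.81154339) = 3.591055

x=54.230176 y=3.591055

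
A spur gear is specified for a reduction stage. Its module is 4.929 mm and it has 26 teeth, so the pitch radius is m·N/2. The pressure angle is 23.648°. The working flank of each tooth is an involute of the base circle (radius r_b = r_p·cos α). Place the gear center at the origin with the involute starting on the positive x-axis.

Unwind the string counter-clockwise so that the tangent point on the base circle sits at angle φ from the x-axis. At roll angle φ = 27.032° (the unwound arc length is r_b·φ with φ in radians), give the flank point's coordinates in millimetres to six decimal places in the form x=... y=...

pitch radius r_p = m·N/2 = 4.929·26/2 = 64.077000
base radius r_b = r_p·cos α = 64.077000·cos 23.648° = 58.696263
roll angle φ = 27.032° = 0.47179740 rad
x = r_b·(cos φ + φ·sin φ) = 58.696263·(0.89075283 + 0.47179740·0.45448806) = 64.869884
y = r_b·(sin φ − φ·cos φ) = 58.696263·(0.45448806 − 0.47179740·0.89075283) = 2.009360

x=64.869884 y=2.009360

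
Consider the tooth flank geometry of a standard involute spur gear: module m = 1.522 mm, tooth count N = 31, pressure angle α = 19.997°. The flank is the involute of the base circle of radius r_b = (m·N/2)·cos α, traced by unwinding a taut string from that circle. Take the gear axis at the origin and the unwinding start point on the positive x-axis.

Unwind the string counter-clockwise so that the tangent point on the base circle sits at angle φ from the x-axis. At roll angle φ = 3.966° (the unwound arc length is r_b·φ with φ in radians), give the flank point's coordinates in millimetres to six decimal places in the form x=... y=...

x=22.221757 y=0.002450

pitch radius r_p = m·N/2 = 1.522·31/2 = 23.591000
base radius r_b = r_p·cos α = 23.591000·cos 19.997° = 22.168711
roll angle φ = 3.966° = 0.06921976 rad
x = r_b·(cos φ + φ·sin φ) = 22.168711·(0.99760527 + 0.06921976·0.06916450) = 22.221757
y = r_b·(sin φ − φ·cos φ) = 22.168711·(0.06916450 − 0.06921976·0.99760527) = 0.002450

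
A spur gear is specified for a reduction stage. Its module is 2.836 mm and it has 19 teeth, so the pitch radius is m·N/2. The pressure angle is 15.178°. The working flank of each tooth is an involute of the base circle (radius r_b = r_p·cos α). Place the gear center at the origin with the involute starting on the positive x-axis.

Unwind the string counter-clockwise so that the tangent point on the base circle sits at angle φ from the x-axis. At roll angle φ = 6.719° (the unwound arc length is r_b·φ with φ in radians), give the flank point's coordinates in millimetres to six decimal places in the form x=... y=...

x=26.180361 y=0.013958

pitch radius r_p = m·N/2 = 2.836·19/2 = 26.942000
base radius r_b = r_p·cos α = 26.942000·cos 15.178° = 26.002185
roll angle φ = 6.719° = 0.11726867 rad
x = r_b·(cos φ + φ·sin φ) = 26.002185·(0.99313191 + 0.11726867·0.11700008) = 26.180361
y = r_b·(sin φ − φ·cos φ) = 26.002185·(0.11700008 − 0.11726867·0.99313191) = 0.013958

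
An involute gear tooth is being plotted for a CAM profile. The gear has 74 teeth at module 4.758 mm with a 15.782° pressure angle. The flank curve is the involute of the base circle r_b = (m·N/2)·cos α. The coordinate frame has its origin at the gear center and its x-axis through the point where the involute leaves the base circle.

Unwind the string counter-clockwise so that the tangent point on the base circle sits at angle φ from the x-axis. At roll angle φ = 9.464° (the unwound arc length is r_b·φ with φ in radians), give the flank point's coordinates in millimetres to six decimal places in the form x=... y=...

x=171.705006 y=0.253798

pitch radius r_p = m·N/2 = 4.758·74/2 = 176.046000
base radius r_b = r_p·cos α = 176.046000·cos 15.782° = 169.409679
roll angle φ = 9.464° = 0.16517796 rad
x = r_b·(cos φ + φ·sin φ) = 169.409679·(0.98638911 + 0.16517796·0.16442787) = 171.705006
y = r_b·(sin φ − φ·cos φ) = 169.409679·(0.16442787 − 0.16517796·0.98638911) = 0.253798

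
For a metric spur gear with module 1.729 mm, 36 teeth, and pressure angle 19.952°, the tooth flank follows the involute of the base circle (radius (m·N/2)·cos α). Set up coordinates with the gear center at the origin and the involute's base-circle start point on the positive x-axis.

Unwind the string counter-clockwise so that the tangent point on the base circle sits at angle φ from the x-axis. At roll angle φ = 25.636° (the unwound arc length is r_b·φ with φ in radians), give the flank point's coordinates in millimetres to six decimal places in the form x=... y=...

x=32.037354 y=0.856106

pitch radius r_p = m·N/2 = 1.729·36/2 = 31.122000
base radius r_b = r_p·cos α = 31.122000·cos 19.952° = 29.254021
roll angle φ = 25.636° = 0.44743261 rad
x = r_b·(cos φ + φ·sin φ) = 29.254021·(0.90156086 + 0.44743261·0.43265230) = 32.037354
y = r_b·(sin φ − φ·cos φ) = 29.254021·(0.43265230 − 0.44743261·0.90156086) = 0.856106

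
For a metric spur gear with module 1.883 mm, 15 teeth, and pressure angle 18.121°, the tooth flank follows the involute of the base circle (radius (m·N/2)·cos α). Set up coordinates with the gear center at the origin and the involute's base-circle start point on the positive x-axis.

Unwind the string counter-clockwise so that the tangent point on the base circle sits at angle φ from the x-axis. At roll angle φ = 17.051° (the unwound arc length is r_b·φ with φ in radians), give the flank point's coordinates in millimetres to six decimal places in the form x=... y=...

x=14.003306 y=0.116877

pitch radius r_p = m·N/2 = 1.883·15/2 = 14.122500
base radius r_b = r_p·cos α = 14.122500·cos 18.121° = 13.422049
roll angle φ = 17.051° = 0.29759609 rad
x = r_b·(cos φ + φ·sin φ) = 13.422049·(0.95604413 + 0.29759609·0.29322281) = 14.003306
y = r_b·(sin φ − φ·cos φ) = 13.422049·(0.29322281 − 0.29759609·0.95604413) = 0.116877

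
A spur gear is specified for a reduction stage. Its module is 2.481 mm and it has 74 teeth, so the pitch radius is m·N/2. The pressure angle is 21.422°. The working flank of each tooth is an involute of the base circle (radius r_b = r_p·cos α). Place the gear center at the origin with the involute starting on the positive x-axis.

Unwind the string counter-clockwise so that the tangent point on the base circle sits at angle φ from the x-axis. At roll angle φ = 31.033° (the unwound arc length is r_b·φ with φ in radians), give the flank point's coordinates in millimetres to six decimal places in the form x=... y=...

pitch radius r_p = m·N/2 = 2.481·74/2 = 91.797000
base radius r_b = r_p·cos α = 91.797000·cos 21.422° = 85.455263
roll angle φ = 31.033° = 0.54162803 rad
x = r_b·(cos φ + φ·sin φ) = 85.455263·(0.85687052 + 0.54162803·0.51553168) = 97.085462
y = r_b·(sin φ − φ·cos φ) = 85.455263·(0.51553168 − 0.54162803·0.85687052) = 4.394673

x=97.085462 y=4.394673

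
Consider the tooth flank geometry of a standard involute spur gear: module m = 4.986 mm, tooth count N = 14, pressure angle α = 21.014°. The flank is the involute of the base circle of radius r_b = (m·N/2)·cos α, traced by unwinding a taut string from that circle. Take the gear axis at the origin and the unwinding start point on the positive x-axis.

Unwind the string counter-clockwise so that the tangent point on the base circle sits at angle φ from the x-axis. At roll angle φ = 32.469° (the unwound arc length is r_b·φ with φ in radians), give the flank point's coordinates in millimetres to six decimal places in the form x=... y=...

pitch radius r_p = m·N/2 = 4.986·14/2 = 34.902000
base radius r_b = r_p·cos α = 34.902000·cos 21.014° = 32.580767
roll angle φ = 32.469° = 0.56669095 rad
x = r_b·(cos φ + φ·sin φ) = 32.580767·(0.84368203 + 0.56669095·0.53684321) = 37.399665
y = r_b·(sin φ − φ·cos φ) = 32.580767·(0.53684321 − 0.56669095·0.84368203) = 1.913672

x=37.399665 y=1.913672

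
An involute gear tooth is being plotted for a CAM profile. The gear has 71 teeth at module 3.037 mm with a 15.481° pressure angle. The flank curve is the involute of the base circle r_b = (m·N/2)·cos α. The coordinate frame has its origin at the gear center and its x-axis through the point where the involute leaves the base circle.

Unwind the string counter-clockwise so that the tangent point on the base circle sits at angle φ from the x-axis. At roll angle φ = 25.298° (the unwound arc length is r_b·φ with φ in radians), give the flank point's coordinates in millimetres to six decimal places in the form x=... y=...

pitch radius r_p = m·N/2 = 3.037·71/2 = 107.813500
base radius r_b = r_p·cos α = 107.813500·cos 15.481° = 103.901921
roll angle φ = 25.298° = 0.44153339 rad
x = r_b·(cos φ + φ·sin φ) = 103.901921·(0.90409747 + 0.44153339·0.42732630) = 113.541556
y = r_b·(sin φ − φ·cos φ) = 103.901921·(0.42732630 − 0.44153339·0.90409747) = 2.923497

x=113.541556 y=2.923497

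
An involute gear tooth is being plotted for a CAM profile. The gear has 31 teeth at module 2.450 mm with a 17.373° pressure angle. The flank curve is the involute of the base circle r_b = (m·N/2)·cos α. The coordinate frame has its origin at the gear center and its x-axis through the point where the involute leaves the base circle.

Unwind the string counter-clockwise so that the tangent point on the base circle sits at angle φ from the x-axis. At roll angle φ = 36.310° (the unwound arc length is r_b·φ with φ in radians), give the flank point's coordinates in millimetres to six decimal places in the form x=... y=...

pitch radius r_p = m·N/2 = 2.450·31/2 = 37.975000
base radius r_b = r_p·cos α = 37.975000·cos 17.373° = 36.242624
roll angle φ = 36.310° = 0.63372905 rad
x = r_b·(cos φ + φ·sin φ) = 36.242624·(0.80582494 + 0.63372905·0.59215383) = 42.805802
y = r_b·(sin φ − φ·cos φ) = 36.242624·(0.59215383 − 0.63372905·0.80582494) = 2.953018

x=42.805802 y=2.953018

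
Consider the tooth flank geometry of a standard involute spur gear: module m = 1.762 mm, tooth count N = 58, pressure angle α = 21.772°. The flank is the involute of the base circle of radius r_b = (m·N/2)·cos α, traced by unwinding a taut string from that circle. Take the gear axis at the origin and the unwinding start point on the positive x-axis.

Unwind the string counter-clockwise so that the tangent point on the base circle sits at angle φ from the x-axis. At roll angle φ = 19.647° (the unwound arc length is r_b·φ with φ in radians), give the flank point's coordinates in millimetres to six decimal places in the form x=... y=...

pitch radius r_p = m·N/2 = 1.762·58/2 = 51.098000
base radius r_b = r_p·cos α = 51.098000·cos 21.772° = 47.453037
roll angle φ = 19.647° = 0.34290484 rad
x = r_b·(cos φ + φ·sin φ) = 47.453037·(0.94178196 + 0.34290484·0.33622423) = 50.161413
y = r_b·(sin φ − φ·cos φ) = 47.453037·(0.33622423 − 0.34290484·0.94178196) = 0.630302

x=50.161413 y=0.630302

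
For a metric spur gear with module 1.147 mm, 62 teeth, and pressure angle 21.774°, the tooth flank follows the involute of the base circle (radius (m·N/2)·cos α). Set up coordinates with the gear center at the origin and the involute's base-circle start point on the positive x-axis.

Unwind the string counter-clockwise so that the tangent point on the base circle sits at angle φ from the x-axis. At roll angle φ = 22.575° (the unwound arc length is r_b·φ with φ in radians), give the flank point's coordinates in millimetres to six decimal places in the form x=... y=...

pitch radius r_p = m·N/2 = 1.147·62/2 = 35.557000
base radius r_b = r_p·cos α = 35.557000·cos 21.774° = 33.020159
roll angle φ = 22.575° = 0.39400808 rad
x = r_b·(cos φ + φ·sin φ) = 33.020159·(0.92337781 + 0.39400808·0.38389246) = 35.484604
y = r_b·(sin φ − φ·cos φ) = 33.020159·(0.38389246 − 0.39400808·0.92337781) = 0.662851

x=35.484604 y=0.662851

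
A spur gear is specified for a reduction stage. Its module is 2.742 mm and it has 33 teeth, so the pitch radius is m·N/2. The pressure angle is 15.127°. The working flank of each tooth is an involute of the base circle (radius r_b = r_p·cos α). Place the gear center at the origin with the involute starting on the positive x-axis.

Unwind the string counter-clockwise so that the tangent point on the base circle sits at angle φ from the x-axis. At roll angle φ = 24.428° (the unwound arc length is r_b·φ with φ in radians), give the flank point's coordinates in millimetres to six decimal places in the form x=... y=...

x=47.466253 y=1.107888

pitch radius r_p = m·N/2 = 2.742·33/2 = 45.243000
base radius r_b = r_p·cos α = 45.243000·cos 15.127° = 43.675319
roll angle φ = 24.428° = 0.42634903 rad
x = r_b·(cos φ + φ·sin φ) = 43.675319·(0.91048167 + 0.42634903·0.41354942) = 47.466253
y = r_b·(sin φ − φ·cos φ) = 43.675319·(0.41354942 − 0.42634903·0.91048167) = 1.107888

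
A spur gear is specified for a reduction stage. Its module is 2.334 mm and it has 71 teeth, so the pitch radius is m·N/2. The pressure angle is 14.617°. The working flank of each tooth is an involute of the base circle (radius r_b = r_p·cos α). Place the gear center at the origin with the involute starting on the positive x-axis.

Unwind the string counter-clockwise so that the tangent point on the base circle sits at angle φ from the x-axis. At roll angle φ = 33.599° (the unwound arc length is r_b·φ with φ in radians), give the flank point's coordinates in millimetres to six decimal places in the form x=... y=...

x=92.797951 y=5.206210

pitch radius r_p = m·N/2 = 2.334·71/2 = 82.857000
base radius r_b = r_p·cos α = 82.857000·cos 14.617° = 80.175278
roll angle φ = 33.599° = 0.58641318 rad
x = r_b·(cos φ + φ·sin φ) = 80.175278·(0.83293090 + 0.58641318·0.55337701) = 92.797951
y = r_b·(sin φ − φ·cos φ) = 80.175278·(0.55337701 − 0.58641318·0.83293090) = 5.206210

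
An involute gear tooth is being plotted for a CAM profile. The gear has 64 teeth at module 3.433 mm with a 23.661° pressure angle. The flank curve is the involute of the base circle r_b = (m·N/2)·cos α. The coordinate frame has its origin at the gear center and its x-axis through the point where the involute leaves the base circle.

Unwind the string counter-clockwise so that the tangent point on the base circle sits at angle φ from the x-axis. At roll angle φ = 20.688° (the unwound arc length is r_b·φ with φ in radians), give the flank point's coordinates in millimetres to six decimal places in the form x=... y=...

x=106.968015 y=1.558413

pitch radius r_p = m·N/2 = 3.433·64/2 = 109.856000
base radius r_b = r_p·cos α = 109.856000·cos 23.661° = 100.621063
roll angle φ = 20.688° = 0.36107372 rad
x = r_b·(cos φ + φ·sin φ) = 100.621063·(0.93551804 + 0.36107372·0.35327892) = 106.968015
y = r_b·(sin φ − φ·cos φ) = 100.621063·(0.35327892 − 0.36107372·0.93551804) = 1.558413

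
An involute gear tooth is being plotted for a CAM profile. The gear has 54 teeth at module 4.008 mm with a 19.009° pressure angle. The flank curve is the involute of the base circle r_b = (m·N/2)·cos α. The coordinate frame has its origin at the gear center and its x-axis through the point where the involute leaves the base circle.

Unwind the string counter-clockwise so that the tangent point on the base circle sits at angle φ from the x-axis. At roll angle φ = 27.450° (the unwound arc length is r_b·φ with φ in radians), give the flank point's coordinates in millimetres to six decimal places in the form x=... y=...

pitch radius r_p = m·N/2 = 4.008·54/2 = 108.216000
base radius r_b = r_p·cos α = 108.216000·cos 19.009° = 102.314703
roll angle φ = 27.450° = 0.47909288 rad
x = r_b·(cos φ + φ·sin φ) = 102.314703·(0.88741345 + 0.47909288·0.46097437) = 113.391598
y = r_b·(sin φ − φ·cos φ) = 102.314703·(0.46097437 − 0.47909288·0.88741345) = 3.665006

x=113.391598 y=3.665006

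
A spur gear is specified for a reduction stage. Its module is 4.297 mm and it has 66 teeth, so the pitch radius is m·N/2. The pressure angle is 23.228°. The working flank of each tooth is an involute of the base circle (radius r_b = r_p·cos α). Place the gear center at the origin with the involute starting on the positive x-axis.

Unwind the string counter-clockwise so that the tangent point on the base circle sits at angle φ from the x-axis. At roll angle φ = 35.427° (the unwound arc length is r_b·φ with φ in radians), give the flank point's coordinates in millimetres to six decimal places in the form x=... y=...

x=152.885556 y=9.880665

pitch radius r_p = m·N/2 = 4.297·66/2 = 141.801000
base radius r_b = r_p·cos α = 141.801000·cos 23.228° = 130.306996
roll angle φ = 35.427° = 0.61831779 rad
x = r_b·(cos φ + φ·sin φ) = 130.306996·(0.81485473 + 0.61831779·0.57966523) = 152.885556
y = r_b·(sin φ − φ·cos φ) = 130.306996·(0.57966523 − 0.61831779·0.81485473) = 9.880665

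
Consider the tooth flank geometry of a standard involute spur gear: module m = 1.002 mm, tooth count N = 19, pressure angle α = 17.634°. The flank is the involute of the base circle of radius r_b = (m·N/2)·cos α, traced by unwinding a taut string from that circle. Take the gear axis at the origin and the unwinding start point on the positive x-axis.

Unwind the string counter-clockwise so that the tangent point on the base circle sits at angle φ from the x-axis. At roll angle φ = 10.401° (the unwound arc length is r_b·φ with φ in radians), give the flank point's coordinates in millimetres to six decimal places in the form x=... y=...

pitch radius r_p = m·N/2 = 1.002·19/2 = 9.519000
base radius r_b = r_p·cos α = 9.519000·cos 17.634° = 9.071712
roll angle φ = 10.401° = 0.18153170 rad
x = r_b·(cos φ + φ·sin φ) = 9.071712·(0.98356832 + 0.18153170·0.18053631) = 9.219957
y = r_b·(sin φ − φ·cos φ) = 9.071712·(0.18053631 − 0.18153170·0.98356832) = 0.018030

x=9.219957 y=0.018030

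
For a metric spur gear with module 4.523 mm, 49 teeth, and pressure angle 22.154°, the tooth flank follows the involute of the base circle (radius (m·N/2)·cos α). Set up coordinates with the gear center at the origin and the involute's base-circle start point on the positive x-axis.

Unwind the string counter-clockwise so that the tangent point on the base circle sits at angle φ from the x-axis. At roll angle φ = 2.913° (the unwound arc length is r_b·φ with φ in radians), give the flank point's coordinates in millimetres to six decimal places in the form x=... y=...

x=102.765102 y=0.004495

pitch radius r_p = m·N/2 = 4.523·49/2 = 110.813500
base radius r_b = r_p·cos α = 110.813500·cos 22.154° = 102.632542
roll angle φ = 2.913° = 0.05084144 rad
x = r_b·(cos φ + φ·sin φ) = 102.632542·(0.99870785 + 0.05084144·0.05081954) = 102.765102
y = r_b·(sin φ − φ·cos φ) = 102.632542·(0.05081954 − 0.05084144·0.99870785) = 0.004495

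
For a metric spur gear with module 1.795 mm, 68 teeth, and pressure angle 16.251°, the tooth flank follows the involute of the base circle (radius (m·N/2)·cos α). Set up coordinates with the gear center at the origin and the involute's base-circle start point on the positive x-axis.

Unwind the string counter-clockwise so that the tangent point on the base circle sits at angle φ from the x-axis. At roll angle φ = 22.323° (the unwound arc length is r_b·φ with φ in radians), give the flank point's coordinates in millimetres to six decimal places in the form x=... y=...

pitch radius r_p = m·N/2 = 1.795·68/2 = 61.030000
base radius r_b = r_p·cos α = 61.030000·cos 16.251° = 58.591545
roll angle φ = 22.323° = 0.38960985 rad
x = r_b·(cos φ + φ·sin φ) = 58.591545·(0.92505732 + 0.38960985·0.37982753) = 62.871180
y = r_b·(sin φ − φ·cos φ) = 58.591545·(0.37982753 − 0.38960985·0.92505732) = 1.137619

x=62.871180 y=1.137619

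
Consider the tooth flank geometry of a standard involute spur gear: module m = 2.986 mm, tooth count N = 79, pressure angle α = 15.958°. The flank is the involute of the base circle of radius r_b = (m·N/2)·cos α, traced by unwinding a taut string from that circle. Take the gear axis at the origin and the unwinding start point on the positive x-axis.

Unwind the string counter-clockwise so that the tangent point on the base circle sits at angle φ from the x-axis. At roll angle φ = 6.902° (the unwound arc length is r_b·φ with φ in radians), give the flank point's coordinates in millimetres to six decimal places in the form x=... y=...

pitch radius r_p = m·N/2 = 2.986·79/2 = 117.947000
base radius r_b = r_p·cos α = 117.947000·cos 15.958° = 113.401734
roll angle φ = 6.902° = 0.12046262 rad
x = r_b·(cos φ + φ·sin φ) = 113.401734·(0.99275315 + 0.12046262·0.12017149) = 114.221552
y = r_b·(sin φ − φ·cos φ) = 113.401734·(0.12017149 − 0.12046262·0.99275315) = 0.065982

x=114.221552 y=0.065982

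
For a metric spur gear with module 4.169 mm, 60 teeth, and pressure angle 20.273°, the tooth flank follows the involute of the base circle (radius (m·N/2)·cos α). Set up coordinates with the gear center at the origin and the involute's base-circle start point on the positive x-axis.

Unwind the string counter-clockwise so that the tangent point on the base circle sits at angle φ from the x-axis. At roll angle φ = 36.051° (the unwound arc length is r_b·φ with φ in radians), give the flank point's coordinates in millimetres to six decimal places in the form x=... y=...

pitch radius r_p = m·N/2 = 4.169·60/2 = 125.070000
base radius r_b = r_p·cos α = 125.070000·cos 20.273° = 117.322204
roll angle φ = 36.051° = 0.62920865 rad
x = r_b·(cos φ + φ·sin φ) = 117.322204·(0.80849348 + 0.62920865·0.58850514) = 138.297771
y = r_b·(sin φ − φ·cos φ) = 117.322204·(0.58850514 − 0.62920865·0.80849348) = 9.361614

x=138.297771 y=9.361614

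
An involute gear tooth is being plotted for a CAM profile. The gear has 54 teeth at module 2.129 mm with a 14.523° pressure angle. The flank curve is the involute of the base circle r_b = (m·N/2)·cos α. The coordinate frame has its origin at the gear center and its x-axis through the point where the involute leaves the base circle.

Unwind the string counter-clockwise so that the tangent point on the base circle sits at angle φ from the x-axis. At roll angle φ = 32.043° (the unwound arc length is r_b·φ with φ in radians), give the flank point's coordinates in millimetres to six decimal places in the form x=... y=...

pitch radius r_p = m·N/2 = 2.129·54/2 = 57.483000
base radius r_b = r_p·cos α = 57.483000·cos 14.523° = 55.646249
roll angle φ = 32.043° = 0.55925585 rad
x = r_b·(cos φ + φ·sin φ) = 55.646249·(0.84765016 + 0.55925585·0.53055557) = 63.679701
y = r_b·(sin φ − φ·cos φ) = 55.646249·(0.53055557 − 0.55925585·0.84765016) = 3.144139

x=63.679701 y=3.144139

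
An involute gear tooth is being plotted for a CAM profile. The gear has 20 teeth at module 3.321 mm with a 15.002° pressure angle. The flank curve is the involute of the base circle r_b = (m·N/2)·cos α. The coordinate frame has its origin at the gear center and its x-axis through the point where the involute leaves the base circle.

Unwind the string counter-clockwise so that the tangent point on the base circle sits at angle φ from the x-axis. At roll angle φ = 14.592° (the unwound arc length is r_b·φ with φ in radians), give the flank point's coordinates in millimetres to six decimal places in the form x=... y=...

pitch radius r_p = m·N/2 = 3.321·20/2 = 33.210000
base radius r_b = r_p·cos α = 33.210000·cos 15.002° = 32.078097
roll angle φ = 14.592° = 0.25467844 rad
x = r_b·(cos φ + φ·sin φ) = 32.078097·(0.96774436 + 0.25467844·0.25193424) = 33.101599
y = r_b·(sin φ − φ·cos φ) = 32.078097·(0.25193424 − 0.25467844·0.96774436) = 0.175487

x=33.101599 y=0.175487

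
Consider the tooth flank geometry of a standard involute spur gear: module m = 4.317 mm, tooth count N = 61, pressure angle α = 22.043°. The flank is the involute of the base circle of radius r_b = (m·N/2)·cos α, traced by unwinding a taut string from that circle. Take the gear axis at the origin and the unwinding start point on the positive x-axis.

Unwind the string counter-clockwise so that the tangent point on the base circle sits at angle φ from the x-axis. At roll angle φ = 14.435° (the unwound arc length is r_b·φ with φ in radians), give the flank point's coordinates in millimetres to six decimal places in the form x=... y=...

pitch radius r_p = m·N/2 = 4.317·61/2 = 131.668500
base radius r_b = r_p·cos α = 131.668500·cos 22.043° = 122.043856
roll angle φ = 14.435° = 0.25193828 rad
x = r_b·(cos φ + φ·sin φ) = 122.043856·(0.96843106 + 0.25193828·0.24928151) = 125.855849
y = r_b·(sin φ − φ·cos φ) = 122.043856·(0.24928151 − 0.25193828·0.96843106) = 0.646425

x=125.855849 y=0.646425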